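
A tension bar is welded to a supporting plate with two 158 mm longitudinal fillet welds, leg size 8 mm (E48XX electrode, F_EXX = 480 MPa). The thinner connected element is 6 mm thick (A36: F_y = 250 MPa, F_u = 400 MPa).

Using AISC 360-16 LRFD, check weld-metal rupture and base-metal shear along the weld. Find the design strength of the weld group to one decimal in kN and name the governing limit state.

Weld metal: throat = 0.707×8 = 5.656 mm, L = 2×158 = 316 mm. φR_n = 0.75 × 0.6 × 480 × 5.656 × 316 = 386.1 kN.
Base metal shear (6 mm plate): yield φR_n = 1.0×0.6×250×6×316 = 284.4 kN; rupture φR_n = 0.75×0.6×400×6×316 = 341.3 kN; take 284.4 kN (yield).
Governing: min(386.1, 284.4) = 284.4 kN → base-metal shear.

284.4 kN (base-metal shear governs)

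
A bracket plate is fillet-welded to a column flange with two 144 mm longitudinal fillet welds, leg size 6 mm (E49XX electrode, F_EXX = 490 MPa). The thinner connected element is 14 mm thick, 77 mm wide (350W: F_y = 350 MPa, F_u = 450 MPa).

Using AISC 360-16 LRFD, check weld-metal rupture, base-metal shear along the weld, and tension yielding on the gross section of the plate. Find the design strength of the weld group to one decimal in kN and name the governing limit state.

269.4 kN (weld metal governs)

Weld metal: throat = 0.707×6 = 4.242 mm, L = 2×144 = 288 mm. φR_n = 0.75 × 0.6 × 490 × 4.242 × 288 = 269.4 kN.
Base metal shear (14 mm plate): yield φR_n = 1.0×0.6×350×14×288 = 846.7 kN; rupture φR_n = 0.75×0.6×450×14×288 = 816.5 kN; take 816.5 kN (rupture).
Tension yield (gross): A_g = 77×14 = 1078 mm². φR_n = 0.90 × 350 × 1078 = 339.6 kN.
Governing: min(269.4, 816.5, 339.6) = 269.4 kN → weld metal.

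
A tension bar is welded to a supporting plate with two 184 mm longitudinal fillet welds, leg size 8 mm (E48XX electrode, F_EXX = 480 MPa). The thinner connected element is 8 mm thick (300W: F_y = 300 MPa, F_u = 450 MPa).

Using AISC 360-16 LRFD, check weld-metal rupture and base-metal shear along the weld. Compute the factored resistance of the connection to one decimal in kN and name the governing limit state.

449.6 kN (weld metal governs)

Weld metal: throat = 0.707×8 = 5.656 mm, L = 2×184 = 368 mm. φR_n = 0.75 × 0.6 × 480 × 5.656 × 368 = 449.6 kN.
Base metal shear (8 mm plate): yield φR_n = 1.0×0.6×300×8×368 = 529.9 kN; rupture φR_n = 0.75×0.6×450×8×368 = 596.2 kN; take 529.9 kN (yield).
Governing: min(449.6, 529.9) = 449.6 kN → weld metal.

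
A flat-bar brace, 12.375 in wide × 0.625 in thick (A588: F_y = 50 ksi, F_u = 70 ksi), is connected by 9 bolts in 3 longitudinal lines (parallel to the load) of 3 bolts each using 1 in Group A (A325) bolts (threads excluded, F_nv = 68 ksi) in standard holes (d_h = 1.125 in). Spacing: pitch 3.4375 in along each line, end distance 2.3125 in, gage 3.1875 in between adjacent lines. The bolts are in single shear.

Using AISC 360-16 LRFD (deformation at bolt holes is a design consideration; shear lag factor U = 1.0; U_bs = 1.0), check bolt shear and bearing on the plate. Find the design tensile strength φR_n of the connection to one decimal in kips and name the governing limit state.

360.5 kips (bolt shear governs)

Bolt shear: A_b = π(1)²/4 = 0.7854 in². φR_n = 0.75 × 68 × 0.7854 × 9 × 1 = 360.5 kips.
Bearing (0.625 in plate, F_u = 70 ksi): end bolts L_c = 2.3125 − 1.125/2 = 1.75, R_n = min(1.2×1.75×0.625×70, 2.4×1×0.625×70) = 91.875 kips/bolt; interior L_c = 3.4375 − 1.125 = 2.3125, R_n = 105 kips/bolt. φR_n = 0.75 × (3×91.875 + 6×105) = 679.2 kips.
Governing: min(360.5, 679.2) = 360.5 kips → bolt shear.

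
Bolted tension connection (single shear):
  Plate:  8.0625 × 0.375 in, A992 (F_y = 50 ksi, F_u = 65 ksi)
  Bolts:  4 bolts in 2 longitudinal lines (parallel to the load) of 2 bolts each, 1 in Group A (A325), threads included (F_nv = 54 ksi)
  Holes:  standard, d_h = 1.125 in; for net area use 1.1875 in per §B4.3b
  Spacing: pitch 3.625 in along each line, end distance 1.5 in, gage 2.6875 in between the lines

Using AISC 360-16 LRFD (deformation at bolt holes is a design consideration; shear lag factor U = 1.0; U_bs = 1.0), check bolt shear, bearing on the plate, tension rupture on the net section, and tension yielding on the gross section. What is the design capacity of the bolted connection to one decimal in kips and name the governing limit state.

Bolt shear: A_b = π(1)²/4 = 0.7854 in². φR_n = 0.75 × 54 × 0.7854 × 4 × 1 = 127.2 kips.
Bearing (0.375 in plate, F_u = 65 ksi): end bolts L_c = 1.5 − 1.125/2 = 0.9375, R_n = min(1.2×0.9375×0.375×65, 2.4×1×0.375×65) = 27.422 kips/bolt; interior L_c = 3.625 − 1.125 = 2.5, R_n = 58.5 kips/bolt. φR_n = 0.75 × (2×27.422 + 2×58.5) = 128.9 kips.
Tension rupture (net): A_n = (8.0625 − 2×1.1875)×0.375 = 2.1328 in² (U = 1.0, A_e = A_n). φR_n = 0.75 × 65 × 2.1328 = 104.0 kips.
Tension yield (gross): A_g = 8.0625×0.375 = 3.0234 in². φR_n = 0.90 × 50 × 3.0234 = 136.1 kips.
Governing: min(127.2, 128.9, 104.0, 136.1) = 104.0 kips → net-section rupture.

104.0 kips (net-section rupture governs)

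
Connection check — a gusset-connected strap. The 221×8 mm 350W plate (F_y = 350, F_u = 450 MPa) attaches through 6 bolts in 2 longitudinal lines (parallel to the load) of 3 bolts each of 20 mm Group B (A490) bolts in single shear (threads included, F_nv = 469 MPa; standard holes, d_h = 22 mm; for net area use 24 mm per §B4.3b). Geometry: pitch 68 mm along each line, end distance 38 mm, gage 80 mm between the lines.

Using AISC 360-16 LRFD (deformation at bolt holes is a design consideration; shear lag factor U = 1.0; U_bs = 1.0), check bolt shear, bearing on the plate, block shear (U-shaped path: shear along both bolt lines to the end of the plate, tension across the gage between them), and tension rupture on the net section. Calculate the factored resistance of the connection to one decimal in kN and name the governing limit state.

467.1 kN (net-section rupture governs)

Bolt shear: A_b = π(20)²/4 = 314.16 mm². φR_n = 0.75 × 469 × 314.16 × 6 × 1 = 663.0 kN.
Bearing (8 mm plate, F_u = 450 MPa): end bolts L_c = 38 − 22/2 = 27, R_n = min(1.2×27×8×450, 2.4×20×8×450) = 116.64 kN/bolt; interior L_c = 68 − 22 = 46, R_n = 172.8 kN/bolt. φR_n = 0.75 × (2×116.64 + 4×172.8) = 693.4 kN.
Block shear: shear path 2×[38+2×68] = 2×174 mm, A_gv = 2784, A_nv = 2×(174 − 2.5×24)×8 = 1824 mm²; tension across gage: (80 − 1×24)×8 = 448 mm². R_n = min(0.6×450×1824, 0.6×350×2784) + 1.0×450×448 = min(492.48, 584.64) + 201.6 = 694.08 kN. φR_n = 0.75 × 694.08 = 520.6 kN.
Tension rupture (net): A_n = (221 − 2×24)×8 = 1384 mm² (U = 1.0, A_e = A_n). φR_n = 0.75 × 450 × 1384 = 467.1 kN.
Governing: min(663.0, 693.4, 520.6, 467.1) = 467.1 kN → net-section rupture.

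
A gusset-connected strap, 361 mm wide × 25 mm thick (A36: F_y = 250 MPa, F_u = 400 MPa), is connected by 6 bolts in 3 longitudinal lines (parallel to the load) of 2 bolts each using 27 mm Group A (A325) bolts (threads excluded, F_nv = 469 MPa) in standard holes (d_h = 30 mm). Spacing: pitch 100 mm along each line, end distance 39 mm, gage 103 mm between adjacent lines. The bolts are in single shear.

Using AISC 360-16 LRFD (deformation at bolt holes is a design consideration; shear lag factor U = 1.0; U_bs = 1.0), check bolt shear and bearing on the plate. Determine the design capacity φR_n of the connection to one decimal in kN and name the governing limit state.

Bolt shear: A_b = π(27)²/4 = 572.56 mm². φR_n = 0.75 × 469 × 572.56 × 6 × 1 = 1208.4 kN.
Bearing (25 mm plate, F_u = 400 MPa): end bolts L_c = 39 − 30/2 = 24, R_n = min(1.2×24×25×400, 2.4×27×25×400) = 288 kN/bolt; interior L_c = 100 − 30 = 70, R_n = 648 kN/bolt. φR_n = 0.75 × (3×288 + 3×648) = 2106.0 kN.
Governing: min(1208.4, 2106.0) = 1208.4 kN → bolt shear.

1208.4 kN (bolt shear governs)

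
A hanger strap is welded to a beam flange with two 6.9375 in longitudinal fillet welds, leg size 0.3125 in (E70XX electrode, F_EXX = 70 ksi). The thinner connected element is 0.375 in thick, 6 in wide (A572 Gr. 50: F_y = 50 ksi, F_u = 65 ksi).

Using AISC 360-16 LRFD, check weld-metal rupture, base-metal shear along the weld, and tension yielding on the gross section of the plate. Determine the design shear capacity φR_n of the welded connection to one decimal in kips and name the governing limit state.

96.6 kips (weld metal governs)

Weld metal: throat = 0.707×0.3125 = 0.22094 in, L = 2×6.9375 = 13.875 in. φR_n = 0.75 × 0.6 × 70 × 0.22094 × 13.875 = 96.6 kips.
Base metal shear (0.375 in plate): yield φR_n = 1.0×0.6×50×0.375×13.875 = 156.1 kips; rupture φR_n = 0.75×0.6×65×0.375×13.875 = 152.2 kips; take 152.2 kips (rupture).
Tension yield (gross): A_g = 6×0.375 = 2.25 in². φR_n = 0.90 × 50 × 2.25 = 101.3 kips.
Governing: min(96.6, 152.2, 101.3) = 96.6 kips → weld metal.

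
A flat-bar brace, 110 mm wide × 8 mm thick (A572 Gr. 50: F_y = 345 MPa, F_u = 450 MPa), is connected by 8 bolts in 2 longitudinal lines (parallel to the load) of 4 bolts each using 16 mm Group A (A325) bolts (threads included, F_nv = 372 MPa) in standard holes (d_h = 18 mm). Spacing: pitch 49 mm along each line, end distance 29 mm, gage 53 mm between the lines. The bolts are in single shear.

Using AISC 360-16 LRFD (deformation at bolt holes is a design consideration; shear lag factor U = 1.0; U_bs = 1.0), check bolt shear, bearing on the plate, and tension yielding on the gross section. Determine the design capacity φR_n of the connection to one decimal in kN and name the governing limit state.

Bolt shear: A_b = π(16)²/4 = 201.06 mm². φR_n = 0.75 × 372 × 201.06 × 8 × 1 = 448.8 kN.
Bearing (8 mm plate, F_u = 450 MPa): end bolts L_c = 29 − 18/2 = 20, R_n = min(1.2×20×8×450, 2.4×16×8×450) = 86.4 kN/bolt; interior L_c = 49 − 18 = 31, R_n = 133.92 kN/bolt. φR_n = 0.75 × (2×86.4 + 6×133.92) = 732.2 kN.
Tension yield (gross): A_g = 110×8 = 880 mm². φR_n = 0.90 × 345 × 880 = 273.2 kN.
Governing: min(448.8, 732.2, 273.2) = 273.2 kN → gross-section yield.

273.2 kN (gross-section yield governs)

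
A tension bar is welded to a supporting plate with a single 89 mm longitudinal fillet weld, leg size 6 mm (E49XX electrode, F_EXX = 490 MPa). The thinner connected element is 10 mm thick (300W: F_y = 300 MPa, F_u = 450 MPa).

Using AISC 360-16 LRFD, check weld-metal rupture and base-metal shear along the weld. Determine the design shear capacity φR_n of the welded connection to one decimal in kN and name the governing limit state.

83.2 kN (weld metal governs)

Weld metal: throat = 0.707×6 = 4.242 mm, L = 89 mm. φR_n = 0.75 × 0.6 × 490 × 4.242 × 89 = 83.2 kN.
Base metal shear (10 mm plate): yield φR_n = 1.0×0.6×300×10×89 = 160.2 kN; rupture φR_n = 0.75×0.6×450×10×89 = 180.2 kN; take 160.2 kN (yield).
Governing: min(83.2, 160.2) = 83.2 kN → weld metal.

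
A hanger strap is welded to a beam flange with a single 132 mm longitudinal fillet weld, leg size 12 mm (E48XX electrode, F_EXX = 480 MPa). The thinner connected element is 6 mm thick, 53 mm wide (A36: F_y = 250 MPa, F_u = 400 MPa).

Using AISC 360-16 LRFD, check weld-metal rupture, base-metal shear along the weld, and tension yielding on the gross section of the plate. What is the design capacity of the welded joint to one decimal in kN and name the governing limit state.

71.6 kN (gross-section yield governs)

Weld metal: throat = 0.707×12 = 8.484 mm, L = 132 mm. φR_n = 0.75 × 0.6 × 480 × 8.484 × 132 = 241.9 kN.
Base metal shear (6 mm plate): yield φR_n = 1.0×0.6×250×6×132 = 118.8 kN; rupture φR_n = 0.75×0.6×400×6×132 = 142.6 kN; take 118.8 kN (yield).
Tension yield (gross): A_g = 53×6 = 318 mm². φR_n = 0.90 × 250 × 318 = 71.6 kN.
Governing: min(241.9, 118.8, 71.6) = 71.6 kN → gross-section yield.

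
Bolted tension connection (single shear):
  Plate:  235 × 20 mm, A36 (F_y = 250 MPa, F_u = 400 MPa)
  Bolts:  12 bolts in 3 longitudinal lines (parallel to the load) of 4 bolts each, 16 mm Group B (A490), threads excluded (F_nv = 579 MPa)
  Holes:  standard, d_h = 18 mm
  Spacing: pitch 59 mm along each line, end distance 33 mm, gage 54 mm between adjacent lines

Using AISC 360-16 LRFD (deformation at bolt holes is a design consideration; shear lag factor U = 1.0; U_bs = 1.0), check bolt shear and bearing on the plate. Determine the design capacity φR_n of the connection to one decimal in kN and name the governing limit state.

1047.7 kN (bolt shear governs)

Bolt shear: A_b = π(16)²/4 = 201.06 mm². φR_n = 0.75 × 579 × 201.06 × 12 × 1 = 1047.7 kN.
Bearing (20 mm plate, F_u = 400 MPa): end bolts L_c = 33 − 18/2 = 24, R_n = min(1.2×24×20×400, 2.4×16×20×400) = 230.4 kN/bolt; interior L_c = 59 − 18 = 41, R_n = 307.2 kN/bolt. φR_n = 0.75 × (3×230.4 + 9×307.2) = 2592.0 kN.
Governing: min(1047.7, 2592.0) = 1047.7 kN → bolt shear.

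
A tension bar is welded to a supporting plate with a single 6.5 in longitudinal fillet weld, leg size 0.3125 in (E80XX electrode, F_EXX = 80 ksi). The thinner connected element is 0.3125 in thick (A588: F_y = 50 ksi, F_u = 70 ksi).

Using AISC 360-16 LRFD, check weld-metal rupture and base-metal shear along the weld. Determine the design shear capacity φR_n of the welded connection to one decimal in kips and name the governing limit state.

51.7 kips (weld metal governs)

Weld metal: throat = 0.707×0.3125 = 0.22094 in, L = 6.5 in. φR_n = 0.75 × 0.6 × 80 × 0.22094 × 6.5 = 51.7 kips.
Base metal shear (0.3125 in plate): yield φR_n = 1.0×0.6×50×0.3125×6.5 = 60.9 kips; rupture φR_n = 0.75×0.6×70×0.3125×6.5 = 64.0 kips; take 60.9 kips (yield).
Governing: min(51.7, 60.9) = 51.7 kips → weld metal.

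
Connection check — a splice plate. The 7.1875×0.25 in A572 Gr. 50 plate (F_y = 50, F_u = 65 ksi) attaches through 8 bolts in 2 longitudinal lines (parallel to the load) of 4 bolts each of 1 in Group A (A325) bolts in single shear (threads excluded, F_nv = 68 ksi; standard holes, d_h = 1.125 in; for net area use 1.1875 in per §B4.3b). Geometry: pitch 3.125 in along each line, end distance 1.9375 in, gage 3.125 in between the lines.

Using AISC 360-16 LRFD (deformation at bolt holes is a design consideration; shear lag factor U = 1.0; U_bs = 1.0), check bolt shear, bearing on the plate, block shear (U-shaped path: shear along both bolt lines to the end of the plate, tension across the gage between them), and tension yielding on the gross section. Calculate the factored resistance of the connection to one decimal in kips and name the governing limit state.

80.9 kips (gross-section yield governs)

Bolt shear: A_b = π(1)²/4 = 0.7854 in². φR_n = 0.75 × 68 × 0.7854 × 8 × 1 = 320.4 kips.
Bearing (0.25 in plate, F_u = 65 ksi): end bolts L_c = 1.9375 − 1.125/2 = 1.375, R_n = min(1.2×1.375×0.25×65, 2.4×1×0.25×65) = 26.813 kips/bolt; interior L_c = 3.125 − 1.125 = 2, R_n = 39 kips/bolt. φR_n = 0.75 × (2×26.813 + 6×39) = 215.7 kips.
Block shear: shear path 2×[1.9375+3×3.125] = 2×11.3125 in, A_gv = 5.6563, A_nv = 2×(11.3125 − 3.5×1.1875)×0.25 = 3.5781 in²; tension across gage: (3.125 − 1×1.1875)×0.25 = 0.48438 in². R_n = min(0.6×65×3.5781, 0.6×50×5.6563) + 1.0×65×0.48438 = min(139.55, 169.69) + 31.485 = 171.04 kips. φR_n = 0.75 × 171.04 = 128.3 kips.
Tension yield (gross): A_g = 7.1875×0.25 = 1.7969 in². φR_n = 0.90 × 50 × 1.7969 = 80.9 kips.
Governing: min(320.4, 215.7, 128.3, 80.9) = 80.9 kips → gross-section yield.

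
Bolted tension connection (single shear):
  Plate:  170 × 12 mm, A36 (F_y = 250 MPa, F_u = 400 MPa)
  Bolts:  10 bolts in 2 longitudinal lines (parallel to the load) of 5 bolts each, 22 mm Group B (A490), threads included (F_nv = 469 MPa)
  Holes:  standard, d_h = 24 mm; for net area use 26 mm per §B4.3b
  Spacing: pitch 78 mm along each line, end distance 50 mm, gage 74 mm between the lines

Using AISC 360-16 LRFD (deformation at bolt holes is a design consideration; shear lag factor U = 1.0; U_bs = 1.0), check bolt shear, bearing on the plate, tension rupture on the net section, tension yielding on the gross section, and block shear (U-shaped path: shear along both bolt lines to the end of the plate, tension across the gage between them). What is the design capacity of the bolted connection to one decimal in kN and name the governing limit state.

Bolt shear: A_b = π(22)²/4 = 380.13 mm². φR_n = 0.75 × 469 × 380.13 × 10 × 1 = 1337.1 kN.
Bearing (12 mm plate, F_u = 400 MPa): end bolts L_c = 50 − 24/2 = 38, R_n = min(1.2×38×12×400, 2.4×22×12×400) = 218.88 kN/bolt; interior L_c = 78 − 24 = 54, R_n = 253.44 kN/bolt. φR_n = 0.75 × (2×218.88 + 8×253.44) = 1849.0 kN.
Tension rupture (net): A_n = (170 − 2×26)×12 = 1416 mm² (U = 1.0, A_e = A_n). φR_n = 0.75 × 400 × 1416 = 424.8 kN.
Tension yield (gross): A_g = 170×12 = 2040 mm². φR_n = 0.90 × 250 × 2040 = 459.0 kN.
Block shear: shear path 2×[50+4×78] = 2×362 mm, A_gv = 8688, A_nv = 2×(362 − 4.5×26)×12 = 5880 mm²; tension across gage: (74 − 1×26)×12 = 576 mm². R_n = min(0.6×400×5880, 0.6×250×8688) + 1.0×400×576 = min(1411.2, 1303.2) + 230.4 = 1533.6 kN. φR_n = 0.75 × 1533.6 = 1150.2 kN.
Governing: min(1337.1, 1849.0, 424.8, 459.0, 1150.2) = 424.8 kN → net-section rupture.

424.8 kN (net-section rupture governs)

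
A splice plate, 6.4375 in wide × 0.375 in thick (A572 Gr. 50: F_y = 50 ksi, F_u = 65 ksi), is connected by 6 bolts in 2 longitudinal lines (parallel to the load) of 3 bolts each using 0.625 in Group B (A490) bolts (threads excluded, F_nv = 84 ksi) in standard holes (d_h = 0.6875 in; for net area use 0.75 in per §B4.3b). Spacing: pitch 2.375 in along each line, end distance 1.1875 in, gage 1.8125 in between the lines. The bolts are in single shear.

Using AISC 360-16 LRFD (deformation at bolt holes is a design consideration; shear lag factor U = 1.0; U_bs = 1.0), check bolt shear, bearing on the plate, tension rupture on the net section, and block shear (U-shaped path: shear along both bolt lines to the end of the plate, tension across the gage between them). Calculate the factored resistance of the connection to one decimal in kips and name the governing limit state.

Bolt shear: A_b = π(0.625)²/4 = 0.3068 in². φR_n = 0.75 × 84 × 0.3068 × 6 × 1 = 116.0 kips.
Bearing (0.375 in plate, F_u = 65 ksi): end bolts L_c = 1.1875 − 0.6875/2 = 0.84375, R_n = min(1.2×0.84375×0.375×65, 2.4×0.625×0.375×65) = 24.68 kips/bolt; interior L_c = 2.375 − 0.6875 = 1.6875, R_n = 36.563 kips/bolt. φR_n = 0.75 × (2×24.68 + 4×36.563) = 146.7 kips.
Tension rupture (net): A_n = (6.4375 − 2×0.75)×0.375 = 1.8516 in² (U = 1.0, A_e = A_n). φR_n = 0.75 × 65 × 1.8516 = 90.3 kips.
Block shear: shear path 2×[1.1875+2×2.375] = 2×5.9375 in, A_gv = 4.4531, A_nv = 2×(5.9375 − 2.5×0.75)×0.375 = 3.0469 in²; tension across gage: (1.8125 − 1×0.75)×0.375 = 0.39844 in². R_n = min(0.6×65×3.0469, 0.6×50×4.4531) + 1.0×65×0.39844 = min(118.83, 133.59) + 25.899 = 144.73 kips. φR_n = 0.75 × 144.73 = 108.5 kips.
Governing: min(116.0, 146.7, 90.3, 108.5) = 90.3 kips → net-section rupture.

90.3 kips (net-section rupture governs)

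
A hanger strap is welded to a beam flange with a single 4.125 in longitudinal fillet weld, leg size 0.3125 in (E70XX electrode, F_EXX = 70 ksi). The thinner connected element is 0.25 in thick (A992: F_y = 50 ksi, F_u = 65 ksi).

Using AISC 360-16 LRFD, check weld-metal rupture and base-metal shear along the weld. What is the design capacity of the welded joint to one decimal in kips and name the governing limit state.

28.7 kips (weld metal governs)

Weld metal: throat = 0.707×0.3125 = 0.22094 in, L = 4.125 in. φR_n = 0.75 × 0.6 × 70 × 0.22094 × 4.125 = 28.7 kips.
Base metal shear (0.25 in plate): yield φR_n = 1.0×0.6×50×0.25×4.125 = 30.9 kips; rupture φR_n = 0.75×0.6×65×0.25×4.125 = 30.2 kips; take 30.2 kips (rupture).
Governing: min(28.7, 30.2) = 28.7 kips → weld metal.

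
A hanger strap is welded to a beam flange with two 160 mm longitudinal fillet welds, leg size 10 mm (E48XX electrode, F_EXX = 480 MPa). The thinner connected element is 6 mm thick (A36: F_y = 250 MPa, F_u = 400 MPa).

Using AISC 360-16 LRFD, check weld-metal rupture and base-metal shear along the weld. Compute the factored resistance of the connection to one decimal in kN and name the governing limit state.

Weld metal: throat = 0.707×10 = 7.07 mm, L = 2×160 = 320 mm. φR_n = 0.75 × 0.6 × 480 × 7.07 × 320 = 488.7 kN.
Base metal shear (6 mm plate): yield φR_n = 1.0×0.6×250×6×320 = 288.0 kN; rupture φR_n = 0.75×0.6×400×6×320 = 345.6 kN; take 288.0 kN (yield).
Governing: min(488.7, 288.0) = 288.0 kN → base-metal shear.

288.0 kN (base-metal shear governs)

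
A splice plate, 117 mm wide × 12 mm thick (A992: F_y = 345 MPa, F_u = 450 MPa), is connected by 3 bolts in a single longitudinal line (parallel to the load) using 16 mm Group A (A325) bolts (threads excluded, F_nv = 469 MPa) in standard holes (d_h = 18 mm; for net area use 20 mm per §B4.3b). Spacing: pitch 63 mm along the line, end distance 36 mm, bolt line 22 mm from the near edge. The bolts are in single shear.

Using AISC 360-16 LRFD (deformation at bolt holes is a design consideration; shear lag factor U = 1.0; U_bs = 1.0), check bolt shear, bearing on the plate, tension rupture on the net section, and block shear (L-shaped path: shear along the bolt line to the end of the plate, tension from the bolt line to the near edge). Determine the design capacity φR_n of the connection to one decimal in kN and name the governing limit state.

212.2 kN (bolt shear governs)

Bolt shear: A_b = π(16)²/4 = 201.06 mm². φR_n = 0.75 × 469 × 201.06 × 3 × 1 = 212.2 kN.
Bearing (12 mm plate, F_u = 450 MPa): end bolts L_c = 36 − 18/2 = 27, R_n = min(1.2×27×12×450, 2.4×16×12×450) = 174.96 kN/bolt; interior L_c = 63 − 18 = 45, R_n = 207.36 kN/bolt. φR_n = 0.75 × (1×174.96 + 2×207.36) = 442.3 kN.
Tension rupture (net): A_n = (117 − 1×20)×12 = 1164 mm² (U = 1.0, A_e = A_n). φR_n = 0.75 × 450 × 1164 = 392.9 kN.
Block shear: shear path 1×[36+2×63] = 1×162 mm, A_gv = 1944, A_nv = 1×(162 − 2.5×20)×12 = 1344 mm²; tension to near edge: (22 − 0.5×20)×12 = 144 mm². R_n = min(0.6×450×1344, 0.6×345×1944) + 1.0×450×144 = min(362.88, 402.41) + 64.8 = 427.68 kN. φR_n = 0.75 × 427.68 = 320.8 kN.
Governing: min(212.2, 442.3, 392.9, 320.8) = 212.2 kN → bolt shear.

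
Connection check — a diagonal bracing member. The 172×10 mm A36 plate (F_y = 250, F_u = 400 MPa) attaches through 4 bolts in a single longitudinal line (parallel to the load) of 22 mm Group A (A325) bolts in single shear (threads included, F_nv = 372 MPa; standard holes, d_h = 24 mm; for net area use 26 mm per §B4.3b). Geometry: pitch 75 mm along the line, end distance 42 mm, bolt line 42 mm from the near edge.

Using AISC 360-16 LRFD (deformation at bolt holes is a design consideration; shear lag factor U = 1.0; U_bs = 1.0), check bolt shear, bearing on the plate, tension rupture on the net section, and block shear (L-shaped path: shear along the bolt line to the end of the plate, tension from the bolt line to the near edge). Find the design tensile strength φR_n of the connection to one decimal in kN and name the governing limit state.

Bolt shear: A_b = π(22)²/4 = 380.13 mm². φR_n = 0.75 × 372 × 380.13 × 4 × 1 = 424.2 kN.
Bearing (10 mm plate, F_u = 400 MPa): end bolts L_c = 42 − 24/2 = 30, R_n = min(1.2×30×10×400, 2.4×22×10×400) = 144 kN/bolt; interior L_c = 75 − 24 = 51, R_n = 211.2 kN/bolt. φR_n = 0.75 × (1×144 + 3×211.2) = 583.2 kN.
Tension rupture (net): A_n = (172 − 1×26)×10 = 1460 mm² (U = 1.0, A_e = A_n). φR_n = 0.75 × 400 × 1460 = 438.0 kN.
Block shear: shear path 1×[42+3×75] = 1×267 mm, A_gv = 2670, A_nv = 1×(267 − 3.5×26)×10 = 1760 mm²; tension to near edge: (42 − 0.5×26)×10 = 290 mm². R_n = min(0.6×400×1760, 0.6×250×2670) + 1.0×400×290 = min(422.4, 400.5) + 116 = 516.5 kN. φR_n = 0.75 × 516.5 = 387.4 kN.
Governing: min(424.2, 583.2, 438.0, 387.4) = 387.4 kN → block shear.

387.4 kN (block shear governs)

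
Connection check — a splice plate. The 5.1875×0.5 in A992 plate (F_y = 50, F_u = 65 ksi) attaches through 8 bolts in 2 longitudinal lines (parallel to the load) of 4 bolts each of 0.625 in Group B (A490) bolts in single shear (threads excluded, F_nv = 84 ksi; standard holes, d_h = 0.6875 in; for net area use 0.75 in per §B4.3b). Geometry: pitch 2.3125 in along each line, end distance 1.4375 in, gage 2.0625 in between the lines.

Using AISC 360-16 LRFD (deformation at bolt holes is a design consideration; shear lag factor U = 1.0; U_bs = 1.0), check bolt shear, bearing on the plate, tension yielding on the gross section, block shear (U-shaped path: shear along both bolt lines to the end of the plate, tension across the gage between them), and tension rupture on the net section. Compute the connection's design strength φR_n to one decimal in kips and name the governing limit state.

89.9 kips (net-section rupture governs)

Bolt shear: A_b = π(0.625)²/4 = 0.3068 in². φR_n = 0.75 × 84 × 0.3068 × 8 × 1 = 154.6 kips.
Bearing (0.5 in plate, F_u = 65 ksi): end bolts L_c = 1.4375 − 0.6875/2 = 1.09375, R_n = min(1.2×1.09375×0.5×65, 2.4×0.625×0.5×65) = 42.656 kips/bolt; interior L_c = 2.3125 − 0.6875 = 1.625, R_n = 48.75 kips/bolt. φR_n = 0.75 × (2×42.656 + 6×48.75) = 283.4 kips.
Tension yield (gross): A_g = 5.1875×0.5 = 2.5938 in². φR_n = 0.90 × 50 × 2.5938 = 116.7 kips.
Block shear: shear path 2×[1.4375+3×2.3125] = 2×8.375 in, A_gv = 8.375, A_nv = 2×(8.375 − 3.5×0.75)×0.5 = 5.75 in²; tension across gage: (2.0625 − 1×0.75)×0.5 = 0.65625 in². R_n = min(0.6×65×5.75, 0.6×50×8.375) + 1.0×65×0.65625 = min(224.25, 251.25) + 42.656 = 266.91 kips. φR_n = 0.75 × 266.91 = 200.2 kips.
Tension rupture (net): A_n = (5.1875 − 2×0.75)×0.5 = 1.8438 in² (U = 1.0, A_e = A_n). φR_n = 0.75 × 65 × 1.8438 = 89.9 kips.
Governing: min(154.6, 283.4, 116.7, 200.2, 89.9) = 89.9 kips → net-section rupture.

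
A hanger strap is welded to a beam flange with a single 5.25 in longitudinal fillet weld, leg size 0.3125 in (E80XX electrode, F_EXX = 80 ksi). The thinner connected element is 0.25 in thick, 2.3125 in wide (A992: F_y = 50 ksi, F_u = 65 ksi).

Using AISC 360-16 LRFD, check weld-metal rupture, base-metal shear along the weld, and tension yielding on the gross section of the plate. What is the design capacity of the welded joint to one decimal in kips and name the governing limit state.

Weld metal: throat = 0.707×0.3125 = 0.22094 in, L = 5.25 in. φR_n = 0.75 × 0.6 × 80 × 0.22094 × 5.25 = 41.8 kips.
Base metal shear (0.25 in plate): yield φR_n = 1.0×0.6×50×0.25×5.25 = 39.4 kips; rupture φR_n = 0.75×0.6×65×0.25×5.25 = 38.4 kips; take 38.4 kips (rupture).
Tension yield (gross): A_g = 2.3125×0.25 = 0.57813 in². φR_n = 0.90 × 50 × 0.57813 = 26.0 kips.
Governing: min(41.8, 38.4, 26.0) = 26.0 kips → gross-section yield.

26.0 kips (gross-section yield governs)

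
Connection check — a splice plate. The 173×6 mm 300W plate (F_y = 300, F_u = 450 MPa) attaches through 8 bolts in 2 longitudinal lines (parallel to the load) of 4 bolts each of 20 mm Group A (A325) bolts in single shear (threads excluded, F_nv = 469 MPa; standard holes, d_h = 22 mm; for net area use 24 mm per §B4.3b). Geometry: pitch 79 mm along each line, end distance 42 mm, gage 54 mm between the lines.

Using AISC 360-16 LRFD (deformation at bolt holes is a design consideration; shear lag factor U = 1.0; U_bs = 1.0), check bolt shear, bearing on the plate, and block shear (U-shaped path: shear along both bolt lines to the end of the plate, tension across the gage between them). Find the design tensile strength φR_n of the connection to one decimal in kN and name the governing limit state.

Bolt shear: A_b = π(20)²/4 = 314.16 mm². φR_n = 0.75 × 469 × 314.16 × 8 × 1 = 884.0 kN.
Bearing (6 mm plate, F_u = 450 MPa): end bolts L_c = 42 − 22/2 = 31, R_n = min(1.2×31×6×450, 2.4×20×6×450) = 100.44 kN/bolt; interior L_c = 79 − 22 = 57, R_n = 129.6 kN/bolt. φR_n = 0.75 × (2×100.44 + 6×129.6) = 733.9 kN.
Block shear: shear path 2×[42+3×79] = 2×279 mm, A_gv = 3348, A_nv = 2×(279 − 3.5×24)×6 = 2340 mm²; tension across gage: (54 − 1×24)×6 = 180 mm². R_n = min(0.6×450×2340, 0.6×300×3348) + 1.0×450×180 = min(631.8, 602.64) + 81 = 683.64 kN. φR_n = 0.75 × 683.64 = 512.7 kN.
Governing: min(884.0, 733.9, 512.7) = 512.7 kN → block shear.

512.7 kN (block shear governs)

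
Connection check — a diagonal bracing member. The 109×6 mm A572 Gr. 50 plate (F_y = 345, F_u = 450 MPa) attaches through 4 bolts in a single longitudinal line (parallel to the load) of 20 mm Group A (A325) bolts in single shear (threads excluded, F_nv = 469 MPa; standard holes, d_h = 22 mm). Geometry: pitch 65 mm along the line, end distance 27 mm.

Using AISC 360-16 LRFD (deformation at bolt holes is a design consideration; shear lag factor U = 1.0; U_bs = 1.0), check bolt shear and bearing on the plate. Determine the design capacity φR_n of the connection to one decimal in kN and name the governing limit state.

330.5 kN (bearing governs)

Bolt shear: A_b = π(20)²/4 = 314.16 mm². φR_n = 0.75 × 469 × 314.16 × 4 × 1 = 442.0 kN.
Bearing (6 mm plate, F_u = 450 MPa): end bolts L_c = 27 − 22/2 = 16, R_n = min(1.2×16×6×450, 2.4×20×6×450) = 51.84 kN/bolt; interior L_c = 65 − 22 = 43, R_n = 129.6 kN/bolt. φR_n = 0.75 × (1×51.84 + 3×129.6) = 330.5 kN.
Governing: min(442.0, 330.5) = 330.5 kN → bearing.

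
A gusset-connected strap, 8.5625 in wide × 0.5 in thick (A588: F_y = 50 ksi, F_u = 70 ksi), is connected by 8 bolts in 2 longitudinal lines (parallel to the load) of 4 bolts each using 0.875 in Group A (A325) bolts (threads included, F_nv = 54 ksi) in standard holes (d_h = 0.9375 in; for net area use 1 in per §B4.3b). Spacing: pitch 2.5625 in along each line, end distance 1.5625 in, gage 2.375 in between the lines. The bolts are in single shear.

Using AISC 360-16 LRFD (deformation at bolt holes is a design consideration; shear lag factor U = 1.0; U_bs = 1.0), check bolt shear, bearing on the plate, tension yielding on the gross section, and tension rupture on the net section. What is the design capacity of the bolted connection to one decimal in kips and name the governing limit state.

Bolt shear: A_b = π(0.875)²/4 = 0.60132 in². φR_n = 0.75 × 54 × 0.60132 × 8 × 1 = 194.8 kips.
Bearing (0.5 in plate, F_u = 70 ksi): end bolts L_c = 1.5625 − 0.9375/2 = 1.09375, R_n = min(1.2×1.09375×0.5×70, 2.4×0.875×0.5×70) = 45.938 kips/bolt; interior L_c = 2.5625 − 0.9375 = 1.625, R_n = 68.25 kips/bolt. φR_n = 0.75 × (2×45.938 + 6×68.25) = 376.0 kips.
Tension yield (gross): A_g = 8.5625×0.5 = 4.2813 in². φR_n = 0.90 × 50 × 4.2813 = 192.7 kips.
Tension rupture (net): A_n = (8.5625 − 2×1)×0.5 = 3.2813 in² (U = 1.0, A_e = A_n). φR_n = 0.75 × 70 × 3.2813 = 172.3 kips.
Governing: min(194.8, 376.0, 192.7, 172.3) = 172.3 kips → net-section rupture.

172.3 kips (net-section rupture governs)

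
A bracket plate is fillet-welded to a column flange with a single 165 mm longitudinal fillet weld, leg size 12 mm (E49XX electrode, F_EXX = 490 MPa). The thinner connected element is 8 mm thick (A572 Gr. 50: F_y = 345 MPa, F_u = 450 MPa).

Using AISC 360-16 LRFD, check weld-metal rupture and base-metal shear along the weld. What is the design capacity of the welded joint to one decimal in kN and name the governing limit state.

Weld metal: throat = 0.707×12 = 8.484 mm, L = 165 mm. φR_n = 0.75 × 0.6 × 490 × 8.484 × 165 = 308.7 kN.
Base metal shear (8 mm plate): yield φR_n = 1.0×0.6×345×8×165 = 273.2 kN; rupture φR_n = 0.75×0.6×450×8×165 = 267.3 kN; take 267.3 kN (rupture).
Governing: min(308.7, 267.3) = 267.3 kN → base-metal shear.

267.3 kN (base-metal shear governs)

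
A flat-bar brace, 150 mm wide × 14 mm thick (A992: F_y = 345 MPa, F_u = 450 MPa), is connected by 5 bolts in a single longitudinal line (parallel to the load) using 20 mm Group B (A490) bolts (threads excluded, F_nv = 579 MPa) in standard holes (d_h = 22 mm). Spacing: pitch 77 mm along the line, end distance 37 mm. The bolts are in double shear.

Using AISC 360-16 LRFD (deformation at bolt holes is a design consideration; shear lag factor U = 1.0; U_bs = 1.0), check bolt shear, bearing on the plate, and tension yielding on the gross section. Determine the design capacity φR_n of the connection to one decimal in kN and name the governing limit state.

652.1 kN (gross-section yield governs)

Bolt shear: A_b = π(20)²/4 = 314.16 mm². φR_n = 0.75 × 579 × 314.16 × 5 × 2 = 1364.2 kN.
Bearing (14 mm plate, F_u = 450 MPa): end bolts L_c = 37 − 22/2 = 26, R_n = min(1.2×26×14×450, 2.4×20×14×450) = 196.56 kN/bolt; interior L_c = 77 − 22 = 55, R_n = 302.4 kN/bolt. φR_n = 0.75 × (1×196.56 + 4×302.4) = 1054.6 kN.
Tension yield (gross): A_g = 150×14 = 2100 mm². φR_n = 0.90 × 345 × 2100 = 652.1 kN.
Governing: min(1364.2, 1054.6, 652.1) = 652.1 kN → gross-section yield.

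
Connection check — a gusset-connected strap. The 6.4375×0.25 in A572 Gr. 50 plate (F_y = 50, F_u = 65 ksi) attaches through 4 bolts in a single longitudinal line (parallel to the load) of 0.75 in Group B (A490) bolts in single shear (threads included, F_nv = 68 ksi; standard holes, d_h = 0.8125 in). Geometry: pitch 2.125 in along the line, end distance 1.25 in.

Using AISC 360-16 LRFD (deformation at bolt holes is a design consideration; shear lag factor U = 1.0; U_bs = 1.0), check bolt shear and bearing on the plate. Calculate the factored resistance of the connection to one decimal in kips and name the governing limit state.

Bolt shear: A_b = π(0.75)²/4 = 0.44179 in². φR_n = 0.75 × 68 × 0.44179 × 4 × 1 = 90.1 kips.
Bearing (0.25 in plate, F_u = 65 ksi): end bolts L_c = 1.25 − 0.8125/2 = 0.84375, R_n = min(1.2×0.84375×0.25×65, 2.4×0.75×0.25×65) = 16.453 kips/bolt; interior L_c = 2.125 − 0.8125 = 1.3125, R_n = 25.594 kips/bolt. φR_n = 0.75 × (1×16.453 + 3×25.594) = 69.9 kips.
Governing: min(90.1, 69.9) = 69.9 kips → bearing.

69.9 kips (bearing governs)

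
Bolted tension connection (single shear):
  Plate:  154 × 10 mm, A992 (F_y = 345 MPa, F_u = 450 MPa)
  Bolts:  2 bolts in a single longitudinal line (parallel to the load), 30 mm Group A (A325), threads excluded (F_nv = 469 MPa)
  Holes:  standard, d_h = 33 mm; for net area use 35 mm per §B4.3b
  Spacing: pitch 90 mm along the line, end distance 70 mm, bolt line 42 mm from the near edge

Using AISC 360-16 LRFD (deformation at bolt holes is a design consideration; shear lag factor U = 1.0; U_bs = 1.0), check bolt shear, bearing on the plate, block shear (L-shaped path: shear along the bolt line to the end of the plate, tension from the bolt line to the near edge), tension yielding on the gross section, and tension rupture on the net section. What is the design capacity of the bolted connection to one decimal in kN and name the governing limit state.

300.4 kN (block shear governs)

Bolt shear: A_b = π(30)²/4 = 706.86 mm². φR_n = 0.75 × 469 × 706.86 × 2 × 1 = 497.3 kN.
Bearing (10 mm plate, F_u = 450 MPa): end bolts L_c = 70 − 33/2 = 53.5, R_n = min(1.2×53.5×10×450, 2.4×30×10×450) = 288.9 kN/bolt; interior L_c = 90 − 33 = 57, R_n = 307.8 kN/bolt. φR_n = 0.75 × (1×288.9 + 1×307.8) = 447.5 kN.
Block shear: shear path 1×[70+1×90] = 1×160 mm, A_gv = 1600, A_nv = 1×(160 − 1.5×35)×10 = 1075 mm²; tension to near edge: (42 − 0.5×35)×10 = 245 mm². R_n = min(0.6×450×1075, 0.6×345×1600) + 1.0×450×245 = min(290.25, 331.2) + 110.25 = 400.5 kN. φR_n = 0.75 × 400.5 = 300.4 kN.
Tension yield (gross): A_g = 154×10 = 1540 mm². φR_n = 0.90 × 345 × 1540 = 478.2 kN.
Tension rupture (net): A_n = (154 − 1×35)×10 = 1190 mm² (U = 1.0, A_e = A_n). φR_n = 0.75 × 450 × 1190 = 401.6 kN.
Governing: min(497.3, 447.5, 300.4, 478.2, 401.6) = 300.4 kN → block shear.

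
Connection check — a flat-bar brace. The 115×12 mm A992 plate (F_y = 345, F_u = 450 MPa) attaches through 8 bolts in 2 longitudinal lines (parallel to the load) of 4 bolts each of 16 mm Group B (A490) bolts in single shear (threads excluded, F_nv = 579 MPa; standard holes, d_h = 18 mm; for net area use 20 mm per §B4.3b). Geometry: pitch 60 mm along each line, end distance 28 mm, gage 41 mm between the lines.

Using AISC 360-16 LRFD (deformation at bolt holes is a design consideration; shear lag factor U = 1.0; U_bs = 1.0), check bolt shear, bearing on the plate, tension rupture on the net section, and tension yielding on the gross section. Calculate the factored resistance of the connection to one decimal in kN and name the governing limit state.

Bolt shear: A_b = π(16)²/4 = 201.06 mm². φR_n = 0.75 × 579 × 201.06 × 8 × 1 = 698.5 kN.
Bearing (12 mm plate, F_u = 450 MPa): end bolts L_c = 28 − 18/2 = 19, R_n = min(1.2×19×12×450, 2.4×16×12×450) = 123.12 kN/bolt; interior L_c = 60 − 18 = 42, R_n = 207.36 kN/bolt. φR_n = 0.75 × (2×123.12 + 6×207.36) = 1117.8 kN.
Tension rupture (net): A_n = (115 − 2×20)×12 = 900 mm² (U = 1.0, A_e = A_n). φR_n = 0.75 × 450 × 900 = 303.8 kN.
Tension yield (gross): A_g = 115×12 = 1380 mm². φR_n = 0.90 × 345 × 1380 = 428.5 kN.
Governing: min(698.5, 1117.8, 303.8, 428.5) = 303.8 kN → net-section rupture.

303.8 kN (net-section rupture governs)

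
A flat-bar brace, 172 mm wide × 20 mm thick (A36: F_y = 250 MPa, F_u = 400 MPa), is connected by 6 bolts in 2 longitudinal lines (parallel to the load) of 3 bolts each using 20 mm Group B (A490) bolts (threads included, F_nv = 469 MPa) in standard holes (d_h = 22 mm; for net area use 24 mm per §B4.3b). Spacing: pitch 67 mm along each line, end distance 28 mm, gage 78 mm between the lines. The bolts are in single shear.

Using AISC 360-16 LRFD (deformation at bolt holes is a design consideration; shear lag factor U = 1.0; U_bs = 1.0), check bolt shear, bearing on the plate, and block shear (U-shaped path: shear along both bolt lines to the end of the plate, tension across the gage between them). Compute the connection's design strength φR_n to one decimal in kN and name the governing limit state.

Bolt shear: A_b = π(20)²/4 = 314.16 mm². φR_n = 0.75 × 469 × 314.16 × 6 × 1 = 663.0 kN.
Bearing (20 mm plate, F_u = 400 MPa): end bolts L_c = 28 − 22/2 = 17, R_n = min(1.2×17×20×400, 2.4×20×20×400) = 163.2 kN/bolt; interior L_c = 67 − 22 = 45, R_n = 384 kN/bolt. φR_n = 0.75 × (2×163.2 + 4×384) = 1396.8 kN.
Block shear: shear path 2×[28+2×67] = 2×162 mm, A_gv = 6480, A_nv = 2×(162 − 2.5×24)×20 = 4080 mm²; tension across gage: (78 − 1×24)×20 = 1080 mm². R_n = min(0.6×400×4080, 0.6×250×6480) + 1.0×400×1080 = min(979.2, 972) + 432 = 1404 kN. φR_n = 0.75 × 1404 = 1053.0 kN.
Governing: min(663.0, 1396.8, 1053.0) = 663.0 kN → bolt shear.

663.0 kN (bolt shear governs)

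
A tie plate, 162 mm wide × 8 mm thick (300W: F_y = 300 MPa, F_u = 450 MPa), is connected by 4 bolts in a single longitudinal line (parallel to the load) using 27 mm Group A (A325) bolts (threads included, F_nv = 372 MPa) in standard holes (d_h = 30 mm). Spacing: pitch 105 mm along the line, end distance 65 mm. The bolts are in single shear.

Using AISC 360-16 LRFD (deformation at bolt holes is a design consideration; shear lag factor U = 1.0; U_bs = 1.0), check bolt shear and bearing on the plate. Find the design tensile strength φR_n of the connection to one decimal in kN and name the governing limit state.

Bolt shear: A_b = π(27)²/4 = 572.56 mm². φR_n = 0.75 × 372 × 572.56 × 4 × 1 = 639.0 kN.
Bearing (8 mm plate, F_u = 450 MPa): end bolts L_c = 65 − 30/2 = 50, R_n = min(1.2×50×8×450, 2.4×27×8×450) = 216 kN/bolt; interior L_c = 105 − 30 = 75, R_n = 233.28 kN/bolt. φR_n = 0.75 × (1×216 + 3×233.28) = 686.9 kN.
Governing: min(639.0, 686.9) = 639.0 kN → bolt shear.

639.0 kN (bolt shear governs)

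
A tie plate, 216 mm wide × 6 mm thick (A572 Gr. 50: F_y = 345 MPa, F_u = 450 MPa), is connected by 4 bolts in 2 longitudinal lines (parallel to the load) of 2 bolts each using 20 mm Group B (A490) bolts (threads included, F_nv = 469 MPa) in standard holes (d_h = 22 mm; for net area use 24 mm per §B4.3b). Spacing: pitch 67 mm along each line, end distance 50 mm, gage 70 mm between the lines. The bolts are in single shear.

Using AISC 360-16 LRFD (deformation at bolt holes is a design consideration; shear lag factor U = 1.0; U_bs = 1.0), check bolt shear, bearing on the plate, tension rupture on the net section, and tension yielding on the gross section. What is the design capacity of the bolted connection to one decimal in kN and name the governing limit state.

Bolt shear: A_b = π(20)²/4 = 314.16 mm². φR_n = 0.75 × 469 × 314.16 × 4 × 1 = 442.0 kN.
Bearing (6 mm plate, F_u = 450 MPa): end bolts L_c = 50 − 22/2 = 39, R_n = min(1.2×39×6×450, 2.4×20×6×450) = 126.36 kN/bolt; interior L_c = 67 − 22 = 45, R_n = 129.6 kN/bolt. φR_n = 0.75 × (2×126.36 + 2×129.6) = 383.9 kN.
Tension rupture (net): A_n = (216 − 2×24)×6 = 1008 mm² (U = 1.0, A_e = A_n). φR_n = 0.75 × 450 × 1008 = 340.2 kN.
Tension yield (gross): A_g = 216×6 = 1296 mm². φR_n = 0.90 × 345 × 1296 = 402.4 kN.
Governing: min(442.0, 383.9, 340.2, 402.4) = 340.2 kN → net-section rupture.

340.2 kN (net-section rupture governs)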